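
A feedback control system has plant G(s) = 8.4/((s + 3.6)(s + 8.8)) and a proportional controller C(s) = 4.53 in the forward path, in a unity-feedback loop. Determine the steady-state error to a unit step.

The loop is type 0. Static position error constant K_pos = C(0)·G(0) = 4.53·0.2652 = 1.201.
Steady-state error to a unit step: e_ss = 1/(1+K_pos) = 1/2.201 = 0.454.

0.454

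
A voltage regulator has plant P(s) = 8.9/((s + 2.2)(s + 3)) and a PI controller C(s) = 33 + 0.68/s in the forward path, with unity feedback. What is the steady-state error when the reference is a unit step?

The open loop C(s)P(s) has a pole at the origin (type 1), so the static position error constant is infinite and e_ss = 1/(1+∞) = 0.

0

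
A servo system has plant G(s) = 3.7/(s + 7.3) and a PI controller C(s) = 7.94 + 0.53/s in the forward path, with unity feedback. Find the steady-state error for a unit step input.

0

The open loop C(s)G(s) has a pole at the origin (type 1), so the static position error constant is infinite and e_ss = 1/(1+∞) = 0.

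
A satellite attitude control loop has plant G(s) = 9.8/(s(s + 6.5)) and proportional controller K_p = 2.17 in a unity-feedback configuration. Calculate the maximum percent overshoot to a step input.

4.41%

The closed-loop denominator s² + 6.5s + 21.27 gives ω_n = √21.27 = 4.612 and ζ = 6.5/(2ω_n) = 0.7048.
%OS = 100·exp(−πζ/√(1−ζ²)) = 100·exp(−π·0.7048/√0.5033) = 4.41%.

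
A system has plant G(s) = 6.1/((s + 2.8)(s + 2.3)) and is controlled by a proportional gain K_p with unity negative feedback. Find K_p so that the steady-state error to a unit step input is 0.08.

Steady-state error for a unit step on this type-0 loop is 1/(1 + K_p·G(0)).
G(0) = 0.9472. Require 1/(1 + K_p·0.9472) = 0.08, so 1 + 0.9472·K_p = 12.5.
K_p = (12.5 − 1)/0.9472 = 12.1.

K_p = 12.1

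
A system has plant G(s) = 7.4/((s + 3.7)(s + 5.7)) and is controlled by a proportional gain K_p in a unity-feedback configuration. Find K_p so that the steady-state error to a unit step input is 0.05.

Steady-state error for a unit step on this type-0 loop is 1/(1 + K_p·G(0)).
G(0) = 0.3509. Require 1/(1 + K_p·0.3509) = 0.05, so 1 + 0.3509·K_p = 20.
K_p = (20 − 1)/0.3509 = 54.2.

K_p = 54.2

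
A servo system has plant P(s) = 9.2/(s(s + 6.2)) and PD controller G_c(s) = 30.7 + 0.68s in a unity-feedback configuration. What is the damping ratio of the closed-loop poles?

Forward path: (30.7 + 0.68s)·9.2/(s(s+6.2)). The closed-loop characteristic equation is s² + (6.2 + 9.2·0.68)s + 9.2·30.7 = 0.
That is s² + 12.46s + 282.4 = 0, so ω_n = 16.81 rad/s and ζ = 12.46/(2·16.81) = 0.3706.

ζ = 0.371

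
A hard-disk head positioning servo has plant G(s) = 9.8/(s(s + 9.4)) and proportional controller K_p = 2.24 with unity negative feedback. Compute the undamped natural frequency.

1 + K_p·G(s) = 0 gives s² + 9.4s + 21.95 = 0.
So ω_n² = 21.95 ⇒ ω_n = 4.685 rad/s, and ζ = 9.4/(2ω_n) = 1.

ω_n = 4.69 rad/s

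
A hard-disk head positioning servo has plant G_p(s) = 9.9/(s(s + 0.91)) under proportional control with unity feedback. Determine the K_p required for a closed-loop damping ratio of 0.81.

K_p = 0.0319

Closed-loop characteristic equation: s² + 0.91s + K_p·9.9 = 0.
So ω_n = √(9.9K_p) and 2ζω_n = 0.91, giving ζ = 0.91/(2√(9.9K_p)).
Setting ζ = 0.81: √(9.9K_p) = 0.91/(2·0.81) = 0.5617, so K_p = 0.3155/9.9 = 0.0319.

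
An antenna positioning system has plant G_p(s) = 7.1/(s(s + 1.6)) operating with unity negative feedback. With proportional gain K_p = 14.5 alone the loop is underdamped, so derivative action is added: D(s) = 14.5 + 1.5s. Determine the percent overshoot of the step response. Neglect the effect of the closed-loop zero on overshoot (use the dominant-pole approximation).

9.27%

Forward path: (14.5 + 1.5s)·7.1/(s(s+1.6)). The closed-loop characteristic equation is s² + (1.6 + 7.1·1.5)s + 7.1·14.5 = 0.
That is s² + 12.25s + 102.9 = 0, so ω_n = 10.15 rad/s and ζ = 12.25/(2·10.15) = 0.6037.
%OS = 100·exp(−πζ/√(1−ζ²)) = 9.27%.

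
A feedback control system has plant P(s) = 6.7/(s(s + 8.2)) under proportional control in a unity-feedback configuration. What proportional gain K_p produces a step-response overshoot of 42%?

From %OS = 100·exp(−πζ/√(1−ζ²)) = 42%, ζ = −ln(0.42)/√(π²+ln²(0.42)) = 0.2662.
Characteristic equation s² + 8.2s + 6.7K_p = 0 gives ζ = 8.2/(2√(6.7K_p)).
Setting ζ = 0.2662: √(6.7K_p) = 8.2/(2·0.2662) = 15.4, so K_p = 237.3/6.7 = 35.4.

K_p = 35.4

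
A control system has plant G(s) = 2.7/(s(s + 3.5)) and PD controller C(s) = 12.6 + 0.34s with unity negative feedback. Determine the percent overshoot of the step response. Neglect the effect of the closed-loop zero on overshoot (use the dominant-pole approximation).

27.6%

Forward path: (12.6 + 0.34s)·2.7/(s(s+3.5)). The closed-loop characteristic equation is s² + (3.5 + 2.7·0.34)s + 2.7·12.6 = 0.
That is s² + 4.418s + 34.02 = 0, so ω_n = 5.833 rad/s and ζ = 4.418/(2·5.833) = 0.3787.
%OS = 100·exp(−πζ/√(1−ζ²)) = 27.6%.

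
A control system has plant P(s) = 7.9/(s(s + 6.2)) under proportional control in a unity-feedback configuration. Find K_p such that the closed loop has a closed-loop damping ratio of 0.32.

K_p = 11.9

Closed-loop characteristic equation: s² + 6.2s + K_p·7.9 = 0.
So ω_n = √(7.9K_p) and 2ζω_n = 6.2, giving ζ = 6.2/(2√(7.9K_p)).
Setting ζ = 0.32: √(7.9K_p) = 6.2/(2·0.32) = 9.688, so K_p = 93.85/7.9 = 11.9.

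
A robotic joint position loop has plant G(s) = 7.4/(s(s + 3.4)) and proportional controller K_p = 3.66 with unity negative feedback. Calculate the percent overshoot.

The closed-loop denominator s² + 3.4s + 27.08 gives ω_n = √27.08 = 5.204 and ζ = 3.4/(2ω_n) = 0.3267.
%OS = 100·exp(−πζ/√(1−ζ²)) = 100·exp(−π·0.3267/√0.8933) = 33.8%.

33.8%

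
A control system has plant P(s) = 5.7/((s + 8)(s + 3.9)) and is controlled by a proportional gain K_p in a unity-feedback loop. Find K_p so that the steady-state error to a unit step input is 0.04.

K_p = 131

Steady-state error for a unit step on this type-0 loop is 1/(1 + K_p·P(0)).
P(0) = 0.1827. Require 1/(1 + K_p·0.1827) = 0.04, so 1 + 0.1827·K_p = 25.
K_p = (25 − 1)/0.1827 = 131.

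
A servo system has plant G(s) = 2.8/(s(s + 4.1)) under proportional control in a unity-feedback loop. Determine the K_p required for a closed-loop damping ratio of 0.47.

K_p = 6.79

Closed-loop characteristic equation: s² + 4.1s + K_p·2.8 = 0.
So ω_n = √(2.8K_p) and 2ζω_n = 4.1, giving ζ = 4.1/(2√(2.8K_p)).
Setting ζ = 0.47: √(2.8K_p) = 4.1/(2·0.47) = 4.362, so K_p = 19.02/2.8 = 6.79.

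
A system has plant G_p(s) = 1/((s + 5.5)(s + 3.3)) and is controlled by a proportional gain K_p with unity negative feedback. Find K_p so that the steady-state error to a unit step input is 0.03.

K_p = 587

Steady-state error for a unit step on this type-0 loop is 1/(1 + K_p·G_p(0)).
G_p(0) = 0.0551. Require 1/(1 + K_p·0.0551) = 0.03, so 1 + 0.0551·K_p = 33.33.
K_p = (33.33 − 1)/0.0551 = 587.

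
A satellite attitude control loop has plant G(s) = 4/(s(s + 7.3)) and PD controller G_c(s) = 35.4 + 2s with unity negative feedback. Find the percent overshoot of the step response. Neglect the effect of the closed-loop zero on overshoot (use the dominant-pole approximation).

7.16%

Forward path: (35.4 + 2s)·4/(s(s+7.3)). The closed-loop characteristic equation is s² + (7.3 + 4·2)s + 4·35.4 = 0.
That is s² + 15.3s + 141.6 = 0, so ω_n = 11.9 rad/s and ζ = 15.3/(2·11.9) = 0.6429.
%OS = 100·exp(−πζ/√(1−ζ²)) = 7.16%.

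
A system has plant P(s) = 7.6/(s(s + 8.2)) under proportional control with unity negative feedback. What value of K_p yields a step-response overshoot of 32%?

K_p = 19

From %OS = 100·exp(−πζ/√(1−ζ²)) = 32%, ζ = −ln(0.32)/√(π²+ln²(0.32)) = 0.341.
Characteristic equation s² + 8.2s + 7.6K_p = 0 gives ζ = 8.2/(2√(7.6K_p)).
Setting ζ = 0.341: √(7.6K_p) = 8.2/(2·0.341) = 12.02, so K_p = 144.6/7.6 = 19.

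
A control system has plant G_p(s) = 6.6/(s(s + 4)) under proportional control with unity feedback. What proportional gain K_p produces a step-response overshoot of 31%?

K_p = 4.97

From %OS = 100·exp(−πζ/√(1−ζ²)) = 31%, ζ = −ln(0.31)/√(π²+ln²(0.31)) = 0.3493.
Characteristic equation s² + 4s + 6.6K_p = 0 gives ζ = 4/(2√(6.6K_p)).
Setting ζ = 0.3493: √(6.6K_p) = 4/(2·0.3493) = 5.725, so K_p = 32.78/6.6 = 4.97.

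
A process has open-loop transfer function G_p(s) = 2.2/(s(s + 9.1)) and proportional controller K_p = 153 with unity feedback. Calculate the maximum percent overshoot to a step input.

44.7%

The closed-loop denominator s² + 9.1s + 336.6 gives ω_n = √336.6 = 18.35 and ζ = 9.1/(2ω_n) = 0.248.
%OS = 100·exp(−πζ/√(1−ζ²)) = 100·exp(−π·0.248/√0.9385) = 44.7%.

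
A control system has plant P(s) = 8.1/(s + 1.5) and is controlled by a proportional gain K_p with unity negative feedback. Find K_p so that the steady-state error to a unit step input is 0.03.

For a type-0 loop with proportional control, e_ss = 1/(1 + K_p·P(0)).
P(0) = 5.4. Require 1/(1 + K_p·5.4) = 0.03, so 1 + 5.4·K_p = 33.33.
K_p = (33.33 − 1)/5.4 = 5.99.

K_p = 5.99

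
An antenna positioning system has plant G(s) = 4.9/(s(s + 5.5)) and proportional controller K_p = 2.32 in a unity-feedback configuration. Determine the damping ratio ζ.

ζ = 0.816

1 + K_p·G(s) = 0 gives s² + 5.5s + 11.37 = 0.
So ω_n² = 11.37 ⇒ ω_n = 3.372 rad/s, and ζ = 5.5/(2ω_n) = 0.816.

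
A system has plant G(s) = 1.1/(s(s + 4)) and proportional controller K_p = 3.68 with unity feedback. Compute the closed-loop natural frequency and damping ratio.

1 + K_p·G(s) = 0 gives s² + 4s + 4.048 = 0.
Matching s² + 2ζω_n s + ω_n²: ω_n = √4.048 = 2.012 rad/s and 2ζω_n = 4, so ζ = 4/(2·2.012) = 0.994.

ω_n = 2.01 rad/s, ζ = 0.994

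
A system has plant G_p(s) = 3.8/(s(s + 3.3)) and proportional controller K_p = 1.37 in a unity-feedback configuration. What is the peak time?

T_p = 1.99 s

The closed-loop denominator s² + 3.3s + 5.206 gives ω_n = √5.206 = 2.282 and ζ = 3.3/(2ω_n) = 0.7232.
Damped frequency ω_d = ω_n√(1−ζ²) = 1.576 rad/s, so peak time T_p = π/ω_d = 1.99 s.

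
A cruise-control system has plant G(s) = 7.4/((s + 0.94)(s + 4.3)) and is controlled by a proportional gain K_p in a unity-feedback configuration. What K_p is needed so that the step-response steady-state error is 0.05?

For a type-0 loop with proportional control, e_ss = 1/(1 + K_p·G(0)).
G(0) = 1.831. Require 1/(1 + K_p·1.831) = 0.05, so 1 + 1.831·K_p = 20.
K_p = (20 − 1)/1.831 = 10.4.

K_p = 10.4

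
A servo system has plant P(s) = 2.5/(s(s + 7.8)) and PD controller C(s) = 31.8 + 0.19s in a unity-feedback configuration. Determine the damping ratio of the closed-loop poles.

ζ = 0.464

Forward path: (31.8 + 0.19s)·2.5/(s(s+7.8)). The closed-loop characteristic equation is s² + (7.8 + 2.5·0.19)s + 2.5·31.8 = 0.
That is s² + 8.275s + 79.5 = 0, so ω_n = 8.916 rad/s and ζ = 8.275/(2·8.916) = 0.464.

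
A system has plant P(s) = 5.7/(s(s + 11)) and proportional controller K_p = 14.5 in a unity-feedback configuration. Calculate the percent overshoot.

The closed-loop denominator s² + 11s + 82.65 gives ω_n = √82.65 = 9.091 and ζ = 11/(2ω_n) = 0.605.
%OS = 100·exp(−πζ/√(1−ζ²)) = 100·exp(−π·0.605/√0.634) = 9.19%.

9.19%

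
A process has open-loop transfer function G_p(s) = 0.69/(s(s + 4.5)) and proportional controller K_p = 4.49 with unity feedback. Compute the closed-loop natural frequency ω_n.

ω_n = 1.76 rad/s

The closed-loop denominator is s(s+4.5) + 4.49·0.69 = s² + 4.5s + 3.098.
So ω_n² = 3.098 ⇒ ω_n = 1.76 rad/s, and ζ = 4.5/(2ω_n) = 1.28.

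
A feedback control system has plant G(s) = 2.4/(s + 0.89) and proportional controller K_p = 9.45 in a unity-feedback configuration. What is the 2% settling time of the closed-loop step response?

T_s ≈ 0.17 s

Closed-loop transfer function: T(s) = K_p·G(s)/(1 + K_p·G(s)) = 22.68/(s + 0.89 + 22.68) = 22.68/(s + 23.57).
Time constant τ = 1/23.57 = 0.04243 s, so the 2% settling time is about 4τ = 0.17 s.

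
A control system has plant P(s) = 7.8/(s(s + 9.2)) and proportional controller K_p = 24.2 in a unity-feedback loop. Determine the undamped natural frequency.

With unity feedback the closed-loop characteristic equation is s² + 9.2s + 24.2·7.8 = s² + 9.2s + 188.8 = 0.
So ω_n² = 188.8 ⇒ ω_n = 13.74 rad/s, and ζ = 9.2/(2ω_n) = 0.335.

ω_n = 13.7 rad/s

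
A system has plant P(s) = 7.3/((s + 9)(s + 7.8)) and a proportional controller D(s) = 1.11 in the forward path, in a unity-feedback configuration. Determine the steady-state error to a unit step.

0.897

The loop is type 0. Static position error constant K_pos = D(0)·P(0) = 1.11·0.104 = 0.1154.
Steady-state error to a unit step: e_ss = 1/(1+K_pos) = 1/1.115 = 0.897.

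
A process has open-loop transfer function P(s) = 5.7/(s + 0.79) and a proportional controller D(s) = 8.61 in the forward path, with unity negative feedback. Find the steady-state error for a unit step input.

0.0158

The loop is type 0. Static position error constant K_pos = D(0)·P(0) = 8.61·7.215 = 62.12.
Steady-state error to a unit step: e_ss = 1/(1+K_pos) = 1/63.12 = 0.0158.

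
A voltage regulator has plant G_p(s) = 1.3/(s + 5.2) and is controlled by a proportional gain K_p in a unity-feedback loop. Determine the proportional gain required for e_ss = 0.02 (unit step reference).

K_p = 196

For a type-0 loop with proportional control, e_ss = 1/(1 + K_p·G_p(0)).
G_p(0) = 0.25. Require 1/(1 + K_p·0.25) = 0.02, so 1 + 0.25·K_p = 50.
K_p = (50 − 1)/0.25 = 196.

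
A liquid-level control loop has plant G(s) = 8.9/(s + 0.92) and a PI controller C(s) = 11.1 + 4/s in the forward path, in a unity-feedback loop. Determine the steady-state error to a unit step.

0

The open loop C(s)G(s) has a pole at the origin (type 1), so the static position error constant is infinite and e_ss = 1/(1+∞) = 0.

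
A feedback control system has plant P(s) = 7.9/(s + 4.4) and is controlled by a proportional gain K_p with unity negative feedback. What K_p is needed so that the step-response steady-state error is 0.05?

K_p = 10.6

Steady-state error for a unit step on this type-0 loop is 1/(1 + K_p·P(0)).
P(0) = 1.795. Require 1/(1 + K_p·1.795) = 0.05, so 1 + 1.795·K_p = 20.
K_p = (20 − 1)/1.795 = 10.6.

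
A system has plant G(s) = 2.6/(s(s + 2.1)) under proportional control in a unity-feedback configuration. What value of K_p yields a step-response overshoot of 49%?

From %OS = 100·exp(−πζ/√(1−ζ²)) = 49%, ζ = −ln(0.49)/√(π²+ln²(0.49)) = 0.2214.
Characteristic equation s² + 2.1s + 2.6K_p = 0 gives ζ = 2.1/(2√(2.6K_p)).
Setting ζ = 0.2214: √(2.6K_p) = 2.1/(2·0.2214) = 4.742, so K_p = 22.49/2.6 = 8.65.

K_p = 8.65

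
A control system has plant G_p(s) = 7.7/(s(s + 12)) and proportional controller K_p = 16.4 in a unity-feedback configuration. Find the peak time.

T_p = 0.331 s

The closed-loop denominator s² + 12s + 126.3 gives ω_n = √126.3 = 11.24 and ζ = 12/(2ω_n) = 0.5339.
Damped frequency ω_d = ω_n√(1−ζ²) = 9.502 rad/s, so peak time T_p = π/ω_d = 0.331 s.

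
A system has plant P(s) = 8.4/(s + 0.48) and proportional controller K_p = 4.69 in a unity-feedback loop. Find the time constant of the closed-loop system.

τ = 0.0251 s

Closed-loop transfer function: T(s) = K_p·P(s)/(1 + K_p·P(s)) = 39.4/(s + 0.48 + 39.4) = 39.4/(s + 39.88).
Time constant τ = 1/39.88 = 0.0251 s.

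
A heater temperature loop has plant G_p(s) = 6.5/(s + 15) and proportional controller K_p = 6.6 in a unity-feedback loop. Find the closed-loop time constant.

Closed-loop transfer function: T(s) = K_p·G_p(s)/(1 + K_p·G_p(s)) = 42.9/(s + 15 + 42.9) = 42.9/(s + 57.9).
Time constant τ = 1/57.9 = 0.0173 s.

τ = 0.0173 s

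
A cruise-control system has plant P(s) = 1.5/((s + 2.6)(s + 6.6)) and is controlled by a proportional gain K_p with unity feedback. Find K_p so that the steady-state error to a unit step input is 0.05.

Steady-state error for a unit step on this type-0 loop is 1/(1 + K_p·P(0)).
P(0) = 0.08741. Require 1/(1 + K_p·0.08741) = 0.05, so 1 + 0.08741·K_p = 20.
K_p = (20 − 1)/0.08741 = 217.

K_p = 217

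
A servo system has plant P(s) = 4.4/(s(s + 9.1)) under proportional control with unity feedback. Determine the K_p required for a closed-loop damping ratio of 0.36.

Closed-loop characteristic equation: s² + 9.1s + K_p·4.4 = 0.
So ω_n = √(4.4K_p) and 2ζω_n = 9.1, giving ζ = 9.1/(2√(4.4K_p)).
Setting ζ = 0.36: √(4.4K_p) = 9.1/(2·0.36) = 12.64, so K_p = 159.7/4.4 = 36.3.

K_p = 36.3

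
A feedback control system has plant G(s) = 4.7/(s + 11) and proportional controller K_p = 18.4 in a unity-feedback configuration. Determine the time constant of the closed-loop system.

τ = 0.0103 s

Closed-loop transfer function: T(s) = K_p·G(s)/(1 + K_p·G(s)) = 86.48/(s + 11 + 86.48) = 86.48/(s + 97.48).
Time constant τ = 1/97.48 = 0.0103 s.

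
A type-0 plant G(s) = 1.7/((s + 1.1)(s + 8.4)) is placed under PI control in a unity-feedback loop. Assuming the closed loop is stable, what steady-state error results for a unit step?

The PI controller's integrator makes the forward path type 1, so e_ss to a step is zero.

0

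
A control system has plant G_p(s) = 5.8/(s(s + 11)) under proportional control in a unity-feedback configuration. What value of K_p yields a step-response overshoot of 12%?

K_p = 16.7

From %OS = 100·exp(−πζ/√(1−ζ²)) = 12%, ζ = −ln(0.12)/√(π²+ln²(0.12)) = 0.5594.
Characteristic equation s² + 11s + 5.8K_p = 0 gives ζ = 11/(2√(5.8K_p)).
Setting ζ = 0.5594: √(5.8K_p) = 11/(2·0.5594) = 9.832, so K_p = 96.66/5.8 = 16.7.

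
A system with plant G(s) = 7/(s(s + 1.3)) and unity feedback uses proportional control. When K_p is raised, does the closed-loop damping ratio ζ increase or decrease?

decrease

ζ = 1.3/(2√(7K_p)); increasing K_p raises the denominator, so ζ falls.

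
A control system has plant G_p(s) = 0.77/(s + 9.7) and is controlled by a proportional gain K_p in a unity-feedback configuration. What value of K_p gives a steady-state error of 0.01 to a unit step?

K_p = 1250

For a type-0 loop with proportional control, e_ss = 1/(1 + K_p·G_p(0)).
G_p(0) = 0.07938. Require 1/(1 + K_p·0.07938) = 0.01, so 1 + 0.07938·K_p = 100.
K_p = (100 − 1)/0.07938 = 1250.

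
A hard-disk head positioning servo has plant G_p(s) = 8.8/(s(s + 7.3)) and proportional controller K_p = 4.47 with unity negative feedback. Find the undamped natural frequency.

ω_n = 6.27 rad/s

The closed-loop denominator is s(s+7.3) + 4.47·8.8 = s² + 7.3s + 39.34.
Matching s² + 2ζω_n s + ω_n²: ω_n = √39.34 = 6.272 rad/s and 2ζω_n = 7.3, so ζ = 7.3/(2·6.272) = 0.582.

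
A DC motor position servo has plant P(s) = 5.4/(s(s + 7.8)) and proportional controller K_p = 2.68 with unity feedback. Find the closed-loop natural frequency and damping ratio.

With unity feedback the closed-loop characteristic equation is s² + 7.8s + 2.68·5.4 = s² + 7.8s + 14.47 = 0.
Matching s² + 2ζω_n s + ω_n²: ω_n = √14.47 = 3.804 rad/s and 2ζω_n = 7.8, so ζ = 7.8/(2·3.804) = 1.03.

ω_n = 3.8 rad/s, ζ = 1.03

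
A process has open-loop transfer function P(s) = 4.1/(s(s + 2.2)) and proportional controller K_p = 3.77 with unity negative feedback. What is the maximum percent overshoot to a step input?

From 1 + K_pP(s) = 0: s² + 2.2s + 15.46 = 0 ⇒ ω_n = 3.932, ζ = 0.2798.
%OS = 100·exp(−πζ/√(1−ζ²)) = 100·exp(−π·0.2798/√0.9217) = 40%.

40%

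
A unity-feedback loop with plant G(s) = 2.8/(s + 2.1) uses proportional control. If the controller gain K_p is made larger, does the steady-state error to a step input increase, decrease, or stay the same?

The position error constant K_pos = K_p·G(0) grows with K_p, and e_ss = 1/(1+K_pos) falls.

decrease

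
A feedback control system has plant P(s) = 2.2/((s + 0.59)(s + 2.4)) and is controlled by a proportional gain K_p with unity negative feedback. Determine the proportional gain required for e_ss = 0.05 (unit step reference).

K_p = 12.2

For a type-0 loop with proportional control, e_ss = 1/(1 + K_p·P(0)).
P(0) = 1.554. Require 1/(1 + K_p·1.554) = 0.05, so 1 + 1.554·K_p = 20.
K_p = (20 − 1)/1.554 = 12.2.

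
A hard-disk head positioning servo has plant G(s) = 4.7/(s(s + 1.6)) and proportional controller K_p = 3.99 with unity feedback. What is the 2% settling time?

Closed-loop characteristic equation: s² + 1.6s + 18.75 = 0, so ω_n = 4.33 rad/s and ζ = 1.6/(2·4.33) = 0.1847.
2% settling time T_s ≈ 4/(ζω_n) = 4/0.8 = 5 s.

T_s ≈ 5 s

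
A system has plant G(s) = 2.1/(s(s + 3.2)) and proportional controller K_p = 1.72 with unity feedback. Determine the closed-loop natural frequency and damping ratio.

The closed-loop denominator is s(s+3.2) + 1.72·2.1 = s² + 3.2s + 3.612.
So ω_n² = 3.612 ⇒ ω_n = 1.901 rad/s, and ζ = 3.2/(2ω_n) = 0.842.

ω_n = 1.9 rad/s, ζ = 0.842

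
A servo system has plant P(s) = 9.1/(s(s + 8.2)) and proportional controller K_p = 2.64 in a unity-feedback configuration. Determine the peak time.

T_p = 1.17 s

The closed-loop denominator s² + 8.2s + 24.02 gives ω_n = √24.02 = 4.901 and ζ = 8.2/(2ω_n) = 0.8365.
Damped frequency ω_d = ω_n√(1−ζ²) = 2.686 rad/s, so peak time T_p = π/ω_d = 1.17 s.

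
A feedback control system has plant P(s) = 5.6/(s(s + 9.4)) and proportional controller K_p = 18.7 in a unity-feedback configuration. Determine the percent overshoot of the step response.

19.7%

From 1 + K_pP(s) = 0: s² + 9.4s + 104.7 = 0 ⇒ ω_n = 10.23, ζ = 0.4593.
%OS = 100·exp(−πζ/√(1−ζ²)) = 100·exp(−π·0.4593/√0.7891) = 19.7%.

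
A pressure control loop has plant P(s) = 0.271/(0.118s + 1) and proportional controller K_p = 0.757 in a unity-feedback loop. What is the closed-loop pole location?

s = -10.21

Closed loop: T(s) = K_p·P/(1+K_p·P) = 0.2051/(0.118s + 1 + 0.2051), with pole at s = −(1 + 0.2051)/0.118 = −10.21.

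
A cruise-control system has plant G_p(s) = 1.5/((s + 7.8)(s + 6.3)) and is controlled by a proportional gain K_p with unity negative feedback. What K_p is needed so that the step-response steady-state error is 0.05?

The loop is type 0, so e_ss(step) = 1/(1 + K_pos) with K_pos = K_p·G_p(0).
G_p(0) = 0.03053. Require 1/(1 + K_p·0.03053) = 0.05, so 1 + 0.03053·K_p = 20.
K_p = (20 − 1)/0.03053 = 622.

K_p = 622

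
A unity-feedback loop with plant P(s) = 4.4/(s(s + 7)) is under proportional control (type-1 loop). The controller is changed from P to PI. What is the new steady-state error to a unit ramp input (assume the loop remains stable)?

0

The integrator raises the loop to type 2, so K_v → ∞ and e_ss to a ramp is zero.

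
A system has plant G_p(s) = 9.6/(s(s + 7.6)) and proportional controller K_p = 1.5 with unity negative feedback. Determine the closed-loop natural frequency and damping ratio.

ω_n = 3.79 rad/s, ζ = 1

The closed-loop denominator is s(s+7.6) + 1.5·9.6 = s² + 7.6s + 14.4.
Matching s² + 2ζω_n s + ω_n²: ω_n = √14.4 = 3.795 rad/s and 2ζω_n = 7.6, so ζ = 7.6/(2·3.795) = 1.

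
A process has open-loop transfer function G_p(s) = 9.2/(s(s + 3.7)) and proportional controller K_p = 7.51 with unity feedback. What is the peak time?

T_p = 0.388 s

Closed-loop characteristic equation: s² + 3.7s + 69.09 = 0, so ω_n = 8.312 rad/s and ζ = 3.7/(2·8.312) = 0.2226.
Damped frequency ω_d = ω_n√(1−ζ²) = 8.104 rad/s, so peak time T_p = π/ω_d = 0.388 s.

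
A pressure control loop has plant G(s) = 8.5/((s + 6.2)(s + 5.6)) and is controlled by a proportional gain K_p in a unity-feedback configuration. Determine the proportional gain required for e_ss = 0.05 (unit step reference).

K_p = 77.6

Steady-state error for a unit step on this type-0 loop is 1/(1 + K_p·G(0)).
G(0) = 0.2448. Require 1/(1 + K_p·0.2448) = 0.05, so 1 + 0.2448·K_p = 20.
K_p = (20 − 1)/0.2448 = 77.6.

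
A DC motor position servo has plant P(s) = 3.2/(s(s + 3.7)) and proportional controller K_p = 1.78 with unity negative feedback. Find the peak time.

Closed-loop characteristic equation: s² + 3.7s + 5.696 = 0, so ω_n = 2.387 rad/s and ζ = 3.7/(2·2.387) = 0.7752.
Damped frequency ω_d = ω_n√(1−ζ²) = 1.508 rad/s, so peak time T_p = π/ω_d = 2.08 s.

T_p = 2.08 s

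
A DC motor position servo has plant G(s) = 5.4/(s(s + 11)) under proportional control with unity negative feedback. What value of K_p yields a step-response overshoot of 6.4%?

K_p = 12.9

From %OS = 100·exp(−πζ/√(1−ζ²)) = 6.4%, ζ = −ln(0.064)/√(π²+ln²(0.064)) = 0.6585.
Characteristic equation s² + 11s + 5.4K_p = 0 gives ζ = 11/(2√(5.4K_p)).
Setting ζ = 0.6585: √(5.4K_p) = 11/(2·0.6585) = 8.352, so K_p = 69.76/5.4 = 12.9.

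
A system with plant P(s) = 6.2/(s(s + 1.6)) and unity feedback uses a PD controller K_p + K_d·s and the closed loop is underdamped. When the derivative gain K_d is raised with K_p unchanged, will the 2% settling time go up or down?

Characteristic equation s² + (1.6 + 6.2K_d)s + 6.2K_p = 0: raising K_d increases ζω_n = (1.6+6.2K_d)/2 while the loop stays underdamped, so T_s ≈ 4/(ζω_n) decreases.

decrease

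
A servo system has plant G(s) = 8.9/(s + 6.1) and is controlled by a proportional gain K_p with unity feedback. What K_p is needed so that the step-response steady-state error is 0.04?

For a type-0 loop with proportional control, e_ss = 1/(1 + K_p·G(0)).
G(0) = 1.459. Require 1/(1 + K_p·1.459) = 0.04, so 1 + 1.459·K_p = 25.
K_p = (25 − 1)/1.459 = 16.4.

K_p = 16.4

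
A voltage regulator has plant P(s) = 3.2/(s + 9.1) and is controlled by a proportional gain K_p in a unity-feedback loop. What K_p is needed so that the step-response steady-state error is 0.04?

Steady-state error for a unit step on this type-0 loop is 1/(1 + K_p·P(0)).
P(0) = 0.3516. Require 1/(1 + K_p·0.3516) = 0.04, so 1 + 0.3516·K_p = 25.
K_p = (25 − 1)/0.3516 = 68.2.

K_p = 68.2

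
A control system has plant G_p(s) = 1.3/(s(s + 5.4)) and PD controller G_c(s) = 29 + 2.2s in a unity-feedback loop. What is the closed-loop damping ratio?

ζ = 0.673

Forward path: (29 + 2.2s)·1.3/(s(s+5.4)). The closed-loop characteristic equation is s² + (5.4 + 1.3·2.2)s + 1.3·29 = 0.
That is s² + 8.26s + 37.7 = 0, so ω_n = 6.14 rad/s and ζ = 8.26/(2·6.14) = 0.6726.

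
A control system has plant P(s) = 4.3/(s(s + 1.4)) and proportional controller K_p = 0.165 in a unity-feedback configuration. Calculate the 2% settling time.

From 1 + K_pP(s) = 0: s² + 1.4s + 0.7095 = 0 ⇒ ω_n = 0.8423, ζ = 0.831.
2% settling time T_s ≈ 4/(ζω_n) = 4/0.7 = 5.71 s.

T_s ≈ 5.71 s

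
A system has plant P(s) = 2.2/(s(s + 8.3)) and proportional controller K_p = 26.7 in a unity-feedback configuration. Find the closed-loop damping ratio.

The closed-loop denominator is s(s+8.3) + 26.7·2.2 = s² + 8.3s + 58.74.
Matching s² + 2ζω_n s + ω_n²: ω_n = √58.74 = 7.664 rad/s and 2ζω_n = 8.3, so ζ = 8.3/(2·7.664) = 0.541.

ζ = 0.541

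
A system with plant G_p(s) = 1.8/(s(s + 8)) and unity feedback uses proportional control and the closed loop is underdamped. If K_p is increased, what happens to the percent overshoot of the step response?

Characteristic equation s² + 8s + K_p·1.8 = 0: raising K_p raises ω_n while 2ζω_n = 8 is fixed, so ζ falls and overshoot grows.

increase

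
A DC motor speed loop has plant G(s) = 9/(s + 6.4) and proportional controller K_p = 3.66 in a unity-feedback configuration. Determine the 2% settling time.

Closed-loop transfer function: T(s) = K_p·G(s)/(1 + K_p·G(s)) = 32.94/(s + 6.4 + 32.94) = 32.94/(s + 39.34).
Time constant τ = 1/39.34 = 0.02542 s, so the 2% settling time is about 4τ = 0.102 s.

T_s ≈ 0.102 s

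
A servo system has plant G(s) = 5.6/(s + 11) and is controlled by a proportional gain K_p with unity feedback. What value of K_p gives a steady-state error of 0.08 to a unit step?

K_p = 22.6

Steady-state error for a unit step on this type-0 loop is 1/(1 + K_p·G(0)).
G(0) = 0.5091. Require 1/(1 + K_p·0.5091) = 0.08, so 1 + 0.5091·K_p = 12.5.
K_p = (12.5 − 1)/0.5091 = 22.6.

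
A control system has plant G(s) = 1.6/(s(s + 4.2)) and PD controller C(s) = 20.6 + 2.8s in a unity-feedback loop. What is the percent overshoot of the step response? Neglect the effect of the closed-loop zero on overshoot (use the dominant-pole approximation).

Forward path: (20.6 + 2.8s)·1.6/(s(s+4.2)). The closed-loop characteristic equation is s² + (4.2 + 1.6·2.8)s + 1.6·20.6 = 0.
That is s² + 8.68s + 32.96 = 0, so ω_n = 5.741 rad/s and ζ = 8.68/(2·5.741) = 0.756.
%OS = 100·exp(−πζ/√(1−ζ²)) = 2.66%.

2.66%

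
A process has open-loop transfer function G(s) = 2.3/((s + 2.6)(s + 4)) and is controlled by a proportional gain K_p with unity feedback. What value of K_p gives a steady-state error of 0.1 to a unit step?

Steady-state error for a unit step on this type-0 loop is 1/(1 + K_p·G(0)).
G(0) = 0.2212. Require 1/(1 + K_p·0.2212) = 0.1, so 1 + 0.2212·K_p = 10.
K_p = (10 − 1)/0.2212 = 40.7.

K_p = 40.7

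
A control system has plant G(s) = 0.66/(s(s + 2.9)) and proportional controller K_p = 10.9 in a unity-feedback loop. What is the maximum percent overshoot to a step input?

13.3%

Closed-loop characteristic equation: s² + 2.9s + 7.194 = 0, so ω_n = 2.682 rad/s and ζ = 2.9/(2·2.682) = 0.5406.
%OS = 100·exp(−πζ/√(1−ζ²)) = 100·exp(−π·0.5406/√0.7077) = 13.3%.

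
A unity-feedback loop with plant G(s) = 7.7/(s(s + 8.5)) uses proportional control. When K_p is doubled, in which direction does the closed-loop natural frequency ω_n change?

ω_n = √(7.7·K_p), which grows with K_p.

increase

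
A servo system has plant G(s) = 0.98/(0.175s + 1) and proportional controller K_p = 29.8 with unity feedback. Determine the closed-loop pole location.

s = -172.6

Closed loop: T(s) = K_p·G/(1+K_p·G) = 29.2/(0.175s + 1 + 29.2), with pole at s = −(1 + 29.2)/0.175 = −172.6.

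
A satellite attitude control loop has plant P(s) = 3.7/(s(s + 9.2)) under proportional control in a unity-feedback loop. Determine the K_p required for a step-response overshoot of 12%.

From %OS = 100·exp(−πζ/√(1−ζ²)) = 12%, ζ = −ln(0.12)/√(π²+ln²(0.12)) = 0.5594.
Characteristic equation s² + 9.2s + 3.7K_p = 0 gives ζ = 9.2/(2√(3.7K_p)).
Setting ζ = 0.5594: √(3.7K_p) = 9.2/(2·0.5594) = 8.223, so K_p = 67.62/3.7 = 18.3.

K_p = 18.3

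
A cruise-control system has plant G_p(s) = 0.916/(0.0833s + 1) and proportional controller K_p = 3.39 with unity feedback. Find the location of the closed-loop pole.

s = -49.28

Closed loop: T(s) = K_p·G_p/(1+K_p·G_p) = 3.105/(0.0833s + 1 + 3.105), with pole at s = −(1 + 3.105)/0.0833 = −49.28.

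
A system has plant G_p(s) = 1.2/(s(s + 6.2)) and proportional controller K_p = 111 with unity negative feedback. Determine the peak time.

T_p = 0.283 s

Closed-loop characteristic equation: s² + 6.2s + 133.2 = 0, so ω_n = 11.54 rad/s and ζ = 6.2/(2·11.54) = 0.2686.
Damped frequency ω_d = ω_n√(1−ζ²) = 11.12 rad/s, so peak time T_p = π/ω_d = 0.283 s.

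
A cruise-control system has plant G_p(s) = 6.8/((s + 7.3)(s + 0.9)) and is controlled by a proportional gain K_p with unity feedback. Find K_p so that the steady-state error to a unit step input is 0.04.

The loop is type 0, so e_ss(step) = 1/(1 + K_pos) with K_pos = K_p·G_p(0).
G_p(0) = 1.035. Require 1/(1 + K_p·1.035) = 0.04, so 1 + 1.035·K_p = 25.
K_p = (25 − 1)/1.035 = 23.2.

K_p = 23.2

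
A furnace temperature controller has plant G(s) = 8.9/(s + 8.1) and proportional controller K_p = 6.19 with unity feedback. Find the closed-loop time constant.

Closed-loop transfer function: T(s) = K_p·G(s)/(1 + K_p·G(s)) = 55.09/(s + 8.1 + 55.09) = 55.09/(s + 63.19).
Time constant τ = 1/63.19 = 0.0158 s.

τ = 0.0158 s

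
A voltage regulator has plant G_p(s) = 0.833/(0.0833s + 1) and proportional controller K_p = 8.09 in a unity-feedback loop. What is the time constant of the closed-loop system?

τ = 0.0108 s

Closed loop: T(s) = K_p·G_p/(1+K_p·G_p) = 6.739/(0.0833s + 1 + 6.739), with pole at s = −(1 + 6.739)/0.0833 = −92.9.
Closed-loop time constant τ = 1/92.9 = 0.0108 s.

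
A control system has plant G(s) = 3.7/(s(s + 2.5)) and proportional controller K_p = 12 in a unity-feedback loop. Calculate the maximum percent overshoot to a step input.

54.9%

The closed-loop denominator s² + 2.5s + 44.4 gives ω_n = √44.4 = 6.663 and ζ = 2.5/(2ω_n) = 0.1876.
%OS = 100·exp(−πζ/√(1−ζ²)) = 100·exp(−π·0.1876/√0.9648) = 54.9%.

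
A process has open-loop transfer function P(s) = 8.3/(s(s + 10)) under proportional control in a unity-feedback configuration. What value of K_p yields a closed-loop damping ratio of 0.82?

Closed-loop characteristic equation: s² + 10s + K_p·8.3 = 0.
So ω_n = √(8.3K_p) and 2ζω_n = 10, giving ζ = 10/(2√(8.3K_p)).
Setting ζ = 0.82: √(8.3K_p) = 10/(2·0.82) = 6.098, so K_p = 37.18/8.3 = 4.48.

K_p = 4.48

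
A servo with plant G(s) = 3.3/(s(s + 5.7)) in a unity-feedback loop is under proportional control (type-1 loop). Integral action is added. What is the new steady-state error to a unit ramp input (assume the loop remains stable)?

The integrator raises the loop to type 2, so K_v → ∞ and e_ss to a ramp is zero.

0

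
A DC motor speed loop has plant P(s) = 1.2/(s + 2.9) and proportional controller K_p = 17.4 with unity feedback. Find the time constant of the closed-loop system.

τ = 0.0421 s

Closed-loop transfer function: T(s) = K_p·P(s)/(1 + K_p·P(s)) = 20.88/(s + 2.9 + 20.88) = 20.88/(s + 23.78).
Time constant τ = 1/23.78 = 0.0421 s.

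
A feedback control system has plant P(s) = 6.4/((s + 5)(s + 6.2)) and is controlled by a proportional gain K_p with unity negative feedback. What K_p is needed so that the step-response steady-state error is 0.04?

K_p = 116

For a type-0 loop with proportional control, e_ss = 1/(1 + K_p·P(0)).
P(0) = 0.2065. Require 1/(1 + K_p·0.2065) = 0.04, so 1 + 0.2065·K_p = 25.
K_p = (25 − 1)/0.2065 = 116.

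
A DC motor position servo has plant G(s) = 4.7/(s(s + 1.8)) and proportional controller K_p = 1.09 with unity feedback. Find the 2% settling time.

Closed-loop characteristic equation: s² + 1.8s + 5.123 = 0, so ω_n = 2.263 rad/s and ζ = 1.8/(2·2.263) = 0.3976.
2% settling time T_s ≈ 4/(ζω_n) = 4/0.9 = 4.44 s.

T_s ≈ 4.44 s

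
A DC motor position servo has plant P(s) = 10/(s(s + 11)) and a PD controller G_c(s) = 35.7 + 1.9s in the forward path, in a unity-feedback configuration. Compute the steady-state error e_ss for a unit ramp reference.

The loop has one pole at the origin (type 1). Velocity error constant K_v = lim_{s→0} s·G_c(s)P(s) = 35.7·10/11 = 32.45.
Steady-state error to a unit ramp: e_ss = 1/K_v = 0.0308.

0.0308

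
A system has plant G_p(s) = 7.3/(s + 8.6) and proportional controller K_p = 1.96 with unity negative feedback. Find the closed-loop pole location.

s = -22.91

Closed-loop transfer function: T(s) = K_p·G_p(s)/(1 + K_p·G_p(s)) = 14.31/(s + 8.6 + 14.31) = 14.31/(s + 22.91).
The closed-loop pole is at s = −22.91.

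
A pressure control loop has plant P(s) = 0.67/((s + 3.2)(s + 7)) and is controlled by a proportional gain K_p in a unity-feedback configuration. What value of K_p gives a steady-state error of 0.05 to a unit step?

The loop is type 0, so e_ss(step) = 1/(1 + K_pos) with K_pos = K_p·P(0).
P(0) = 0.02991. Require 1/(1 + K_p·0.02991) = 0.05, so 1 + 0.02991·K_p = 20.
K_p = (20 − 1)/0.02991 = 635.

K_p = 635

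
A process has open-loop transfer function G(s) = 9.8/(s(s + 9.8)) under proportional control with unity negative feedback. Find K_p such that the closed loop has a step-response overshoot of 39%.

From %OS = 100·exp(−πζ/√(1−ζ²)) = 39%, ζ = −ln(0.39)/√(π²+ln²(0.39)) = 0.2871.
Characteristic equation s² + 9.8s + 9.8K_p = 0 gives ζ = 9.8/(2√(9.8K_p)).
Setting ζ = 0.2871: √(9.8K_p) = 9.8/(2·0.2871) = 17.07, so K_p = 291.3/9.8 = 29.7.

K_p = 29.7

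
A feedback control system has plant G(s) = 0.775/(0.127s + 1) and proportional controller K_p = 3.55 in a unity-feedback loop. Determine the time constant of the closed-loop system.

Closed loop: T(s) = K_p·G/(1+K_p·G) = 2.751/(0.127s + 1 + 2.751), with pole at s = −(1 + 2.751)/0.127 = −29.54.
Closed-loop time constant τ = 1/29.54 = 0.0339 s.

τ = 0.0339 s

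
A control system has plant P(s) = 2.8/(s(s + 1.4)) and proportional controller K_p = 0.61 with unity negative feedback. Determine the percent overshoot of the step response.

Closed-loop characteristic equation: s² + 1.4s + 1.708 = 0, so ω_n = 1.307 rad/s and ζ = 1.4/(2·1.307) = 0.5356.
%OS = 100·exp(−πζ/√(1−ζ²)) = 100·exp(−π·0.5356/√0.7131) = 13.6%.

13.6%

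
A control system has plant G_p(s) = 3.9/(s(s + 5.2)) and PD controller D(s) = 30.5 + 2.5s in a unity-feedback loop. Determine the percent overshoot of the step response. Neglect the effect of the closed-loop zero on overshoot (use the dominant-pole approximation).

Forward path: (30.5 + 2.5s)·3.9/(s(s+5.2)). The closed-loop characteristic equation is s² + (5.2 + 3.9·2.5)s + 3.9·30.5 = 0.
That is s² + 14.95s + 119 = 0, so ω_n = 10.91 rad/s and ζ = 14.95/(2·10.91) = 0.6854.
%OS = 100·exp(−πζ/√(1−ζ²)) = 5.2%.

5.2%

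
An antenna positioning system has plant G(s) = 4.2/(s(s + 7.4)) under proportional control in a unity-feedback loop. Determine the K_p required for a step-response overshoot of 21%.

K_p = 16.5

From %OS = 100·exp(−πζ/√(1−ζ²)) = 21%, ζ = −ln(0.21)/√(π²+ln²(0.21)) = 0.4449.
Characteristic equation s² + 7.4s + 4.2K_p = 0 gives ζ = 7.4/(2√(4.2K_p)).
Setting ζ = 0.4449: √(4.2K_p) = 7.4/(2·0.4449) = 8.317, so K_p = 69.16/4.2 = 16.5.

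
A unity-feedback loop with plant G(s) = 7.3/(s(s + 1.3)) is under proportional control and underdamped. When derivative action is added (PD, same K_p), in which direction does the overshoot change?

decrease

With PD the characteristic equation becomes s² + (a + K·K_d)s + K·K_p = 0; the damping term grows, ζ rises, overshoot falls.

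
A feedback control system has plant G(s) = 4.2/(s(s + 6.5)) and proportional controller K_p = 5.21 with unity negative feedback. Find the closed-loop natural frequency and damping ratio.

ω_n = 4.68 rad/s, ζ = 0.695

The closed-loop denominator is s(s+6.5) + 5.21·4.2 = s² + 6.5s + 21.88.
Matching s² + 2ζω_n s + ω_n²: ω_n = √21.88 = 4.678 rad/s and 2ζω_n = 6.5, so ζ = 6.5/(2·4.678) = 0.695.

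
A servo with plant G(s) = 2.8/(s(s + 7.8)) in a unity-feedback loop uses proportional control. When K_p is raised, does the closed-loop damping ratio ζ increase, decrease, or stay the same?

ζ = 7.8/(2√(2.8K_p)); increasing K_p raises the denominator, so ζ falls.

decrease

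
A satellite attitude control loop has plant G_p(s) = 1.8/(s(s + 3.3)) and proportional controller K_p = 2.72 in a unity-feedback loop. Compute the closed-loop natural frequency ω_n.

1 + K_p·G_p(s) = 0 gives s² + 3.3s + 4.896 = 0.
Matching s² + 2ζω_n s + ω_n²: ω_n = √4.896 = 2.213 rad/s and 2ζω_n = 3.3, so ζ = 3.3/(2·2.213) = 0.746.

ω_n = 2.21 rad/s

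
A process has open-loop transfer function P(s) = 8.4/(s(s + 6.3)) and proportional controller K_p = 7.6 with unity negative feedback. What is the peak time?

Closed-loop characteristic equation: s² + 6.3s + 63.84 = 0, so ω_n = 7.99 rad/s and ζ = 6.3/(2·7.99) = 0.3942.
Damped frequency ω_d = ω_n√(1−ζ²) = 7.343 rad/s, so peak time T_p = π/ω_d = 0.428 s.

T_p = 0.428 s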